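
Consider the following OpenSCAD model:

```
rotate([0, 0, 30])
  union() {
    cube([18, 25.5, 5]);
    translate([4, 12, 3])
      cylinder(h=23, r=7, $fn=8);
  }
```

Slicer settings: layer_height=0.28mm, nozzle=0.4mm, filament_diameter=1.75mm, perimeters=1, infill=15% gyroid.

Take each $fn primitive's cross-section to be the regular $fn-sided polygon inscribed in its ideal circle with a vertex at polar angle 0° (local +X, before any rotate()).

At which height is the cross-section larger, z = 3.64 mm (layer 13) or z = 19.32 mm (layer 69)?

Layer 13 (z = 3.64): the cube is present — its section is the full 18×25.5 rectangle (area 459.00 mm²); the r=7 cylinder at (4, 12) gives a regular 8-gon of circumradius 7 (constant along its height) (area = (8/2)·7.000²·sin(360°/8) = 138.59 mm²); Merging all regions: the regions partially overlap — summed areas 597.59 mm² minus the doubly-counted overlap 118.67 mm² gives 478.92 mm² — area = 478.92 mm²; (whole slice rotated 30° about Z — lengths, areas and connectivity unchanged). So its area = 478.92 mm². Layer 69 (z = 19.32): the cube does not reach this height (z outside [0, 5]); the cylinder at (4, 12): section is a regular 8-gon, circumradius r=7 (area = (8/2)·7.000²·sin(360°/8) = 138.59 mm²); Taking the union: only the r=7 cylinder at (4, 12) is present, so the union is just that shape — area = 138.59 mm²; (whole slice rotated 30° about Z — lengths, areas and connectivity unchanged). So its area = 138.59 mm². Layer 13 is larger (478.92 vs 138.59 mm²).

layer 13 (z = 3.64 mm)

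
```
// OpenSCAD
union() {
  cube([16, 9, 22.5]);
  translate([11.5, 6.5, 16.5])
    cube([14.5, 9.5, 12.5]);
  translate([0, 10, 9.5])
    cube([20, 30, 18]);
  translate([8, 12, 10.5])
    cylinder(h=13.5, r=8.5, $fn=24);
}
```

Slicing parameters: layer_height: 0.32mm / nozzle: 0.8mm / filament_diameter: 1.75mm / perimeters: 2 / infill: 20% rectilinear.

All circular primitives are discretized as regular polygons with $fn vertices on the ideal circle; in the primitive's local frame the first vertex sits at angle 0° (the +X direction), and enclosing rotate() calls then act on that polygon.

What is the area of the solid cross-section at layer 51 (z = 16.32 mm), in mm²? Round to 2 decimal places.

At z = 16.32 mm: the cube (footprint 16×9) is included at this height (area 144.00 mm²); the cube at (11.5, 6.5) is absent (z outside [16.5, 29]); the cube at (0, 10) is present — its section is the full 20×30 rectangle (area 600.00 mm²); the cylinder at (8, 12): section is a regular 24-gon, circumradius r=8.5 (area = (24/2)·8.500²·sin(360°/24) = 224.40 mm²); Combining (union): the regions partially overlap — summed areas 968.40 mm² minus the doubly-counted overlap 206.66 mm² gives 761.73 mm² — area = 761.73 mm². Overall, the cross-section is a single solid region. Net area = 761.73 mm².

761.73 mm²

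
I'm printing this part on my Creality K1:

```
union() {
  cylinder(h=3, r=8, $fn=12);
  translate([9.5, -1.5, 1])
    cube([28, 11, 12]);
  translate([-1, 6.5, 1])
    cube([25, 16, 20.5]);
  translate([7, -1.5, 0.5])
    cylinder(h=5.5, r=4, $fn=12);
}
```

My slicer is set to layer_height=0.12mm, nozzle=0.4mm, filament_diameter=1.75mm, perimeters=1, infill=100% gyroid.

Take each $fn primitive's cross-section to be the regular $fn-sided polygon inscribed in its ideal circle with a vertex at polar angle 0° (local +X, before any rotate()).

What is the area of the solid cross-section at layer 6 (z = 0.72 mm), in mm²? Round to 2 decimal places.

213.47 mm²

At z = 0.72 mm: the cylinder: section is a regular 12-gon, circumradius r=8 (area = (12/2)·8.000²·sin(360°/12) = 192.00 mm²); the cube at (9.5, -1.5) is not intersected at this z (z outside [1, 13]); the cube at (-1, 6.5) is not intersected at this z (z outside [1, 21.5]); the cylinder at (7, -1.5): section is a regular 12-gon, circumradius r=4 (area = (12/2)·4.000²·sin(360°/12) = 48.00 mm²); Combining (union): the regions partially overlap — summed areas 240.00 mm² minus the doubly-counted overlap 26.53 mm² gives 213.47 mm² — area = 213.47 mm². Overall, the cross-section is a single solid region. Net area = 213.47 mm².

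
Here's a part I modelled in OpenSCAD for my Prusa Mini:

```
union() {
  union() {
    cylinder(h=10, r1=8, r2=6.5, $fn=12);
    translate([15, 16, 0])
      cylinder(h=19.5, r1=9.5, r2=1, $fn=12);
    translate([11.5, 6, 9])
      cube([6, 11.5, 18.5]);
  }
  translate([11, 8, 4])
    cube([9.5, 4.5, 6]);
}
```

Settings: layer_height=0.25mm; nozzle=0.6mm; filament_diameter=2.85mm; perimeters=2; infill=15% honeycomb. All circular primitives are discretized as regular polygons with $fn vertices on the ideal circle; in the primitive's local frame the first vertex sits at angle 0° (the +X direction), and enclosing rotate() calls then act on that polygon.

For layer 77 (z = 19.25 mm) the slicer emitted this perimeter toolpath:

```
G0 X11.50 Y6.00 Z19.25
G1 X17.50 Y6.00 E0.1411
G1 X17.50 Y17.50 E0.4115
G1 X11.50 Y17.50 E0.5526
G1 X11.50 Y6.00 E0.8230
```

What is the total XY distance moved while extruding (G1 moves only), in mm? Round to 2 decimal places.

35.00 mm

Sum the Euclidean lengths of each G1 segment: total = 35.00 mm.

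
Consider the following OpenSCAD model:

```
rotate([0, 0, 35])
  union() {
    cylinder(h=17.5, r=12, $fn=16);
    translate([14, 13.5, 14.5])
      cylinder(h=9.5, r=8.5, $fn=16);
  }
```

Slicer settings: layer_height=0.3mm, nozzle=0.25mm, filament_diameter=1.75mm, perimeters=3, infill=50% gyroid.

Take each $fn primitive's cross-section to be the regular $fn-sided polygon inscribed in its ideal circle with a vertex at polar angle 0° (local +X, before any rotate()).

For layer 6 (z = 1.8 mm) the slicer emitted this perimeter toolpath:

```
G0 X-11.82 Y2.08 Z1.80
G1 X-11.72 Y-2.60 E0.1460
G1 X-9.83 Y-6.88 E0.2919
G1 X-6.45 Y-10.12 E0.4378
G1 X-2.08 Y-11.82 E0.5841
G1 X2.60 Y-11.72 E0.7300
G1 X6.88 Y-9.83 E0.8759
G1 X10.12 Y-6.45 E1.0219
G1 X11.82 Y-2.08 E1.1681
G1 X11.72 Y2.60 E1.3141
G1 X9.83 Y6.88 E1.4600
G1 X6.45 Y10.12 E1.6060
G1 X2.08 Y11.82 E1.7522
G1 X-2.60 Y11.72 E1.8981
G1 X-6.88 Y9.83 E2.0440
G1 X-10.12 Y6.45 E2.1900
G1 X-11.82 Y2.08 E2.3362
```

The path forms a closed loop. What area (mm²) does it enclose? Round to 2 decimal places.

Apply the shoelace formula to the sequence of (X, Y) vertices; enclosed area = 440.96 mm².

440.96 mm²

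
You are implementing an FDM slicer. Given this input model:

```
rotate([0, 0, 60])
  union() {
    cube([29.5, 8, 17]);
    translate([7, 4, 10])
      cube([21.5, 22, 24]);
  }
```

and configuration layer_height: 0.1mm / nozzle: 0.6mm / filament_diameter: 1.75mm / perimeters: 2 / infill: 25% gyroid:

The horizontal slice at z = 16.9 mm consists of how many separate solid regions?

At z = 16.9 mm: the cube is present — its section is the full 29.5×8 rectangle; the cube at (7, 4) (footprint 21.5×22) is included at this height; Taking the union: the regions partially overlap (shared area 86.00 mm²), so overlapping operands fuse into one piece — 1 connected region; (whole slice rotated 60° about Z — lengths, areas and connectivity unchanged). The result has 1 disconnected region.

1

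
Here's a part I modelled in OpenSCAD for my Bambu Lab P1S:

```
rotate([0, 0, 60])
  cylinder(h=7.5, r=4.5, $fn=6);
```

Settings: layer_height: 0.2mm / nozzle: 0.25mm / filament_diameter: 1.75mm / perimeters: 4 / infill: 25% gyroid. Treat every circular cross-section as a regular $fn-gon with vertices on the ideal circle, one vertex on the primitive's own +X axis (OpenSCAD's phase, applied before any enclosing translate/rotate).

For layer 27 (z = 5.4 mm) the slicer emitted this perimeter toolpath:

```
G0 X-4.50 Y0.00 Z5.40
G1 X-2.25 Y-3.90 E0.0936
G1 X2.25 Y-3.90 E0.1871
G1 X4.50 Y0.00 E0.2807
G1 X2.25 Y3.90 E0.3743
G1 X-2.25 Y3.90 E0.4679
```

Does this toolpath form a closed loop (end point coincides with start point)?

Start point (G0): (-4.50, 0.00). End point (last G1): the path does not return to the start — open.

no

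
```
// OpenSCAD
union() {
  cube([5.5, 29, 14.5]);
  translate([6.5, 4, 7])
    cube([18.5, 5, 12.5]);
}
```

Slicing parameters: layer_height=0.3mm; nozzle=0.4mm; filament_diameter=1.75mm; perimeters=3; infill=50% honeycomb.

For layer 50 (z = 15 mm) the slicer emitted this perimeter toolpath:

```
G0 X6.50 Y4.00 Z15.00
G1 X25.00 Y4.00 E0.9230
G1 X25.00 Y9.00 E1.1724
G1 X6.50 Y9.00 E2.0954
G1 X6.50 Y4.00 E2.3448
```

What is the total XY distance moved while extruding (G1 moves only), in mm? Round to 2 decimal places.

Sum the Euclidean lengths of each G1 segment: total = 47.00 mm.

47.00 mm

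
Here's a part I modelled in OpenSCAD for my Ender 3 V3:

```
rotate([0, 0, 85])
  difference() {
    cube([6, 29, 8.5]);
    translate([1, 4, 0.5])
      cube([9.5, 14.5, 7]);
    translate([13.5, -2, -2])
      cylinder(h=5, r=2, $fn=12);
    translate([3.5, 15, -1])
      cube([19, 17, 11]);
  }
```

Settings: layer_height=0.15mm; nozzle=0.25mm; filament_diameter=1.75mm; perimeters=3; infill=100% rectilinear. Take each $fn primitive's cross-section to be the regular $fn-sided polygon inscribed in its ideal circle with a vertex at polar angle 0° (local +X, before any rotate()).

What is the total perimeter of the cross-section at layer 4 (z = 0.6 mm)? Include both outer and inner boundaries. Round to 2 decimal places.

75.00 mm

At z = 0.6 mm: the cube is present — its section is the full 6×29 rectangle (perimeter 70.00 mm); the cube at (1, 4) is present — its section is the full 9.5×14.5 rectangle (perimeter 48.00 mm); the cylinder at (13.5, -2): section is a regular 12-gon, circumradius r=2 (perimeter = 2·12·2.000·sin(180°/12) = 12.42 mm); the cube at (3.5, 15) is present — its section is the full 19×17 rectangle (perimeter 72.00 mm); Subtracting the remaining from the first: starting from the 6×29 cube, the 9.5×14.5 cube at (1, 4) partially overlaps it — only the 72.50 mm² overlap (of its 137.75 mm²) is removed, clipping the outline; the r=2 cylinder at (13.5, -2) misses the remaining region (no effect); the 19×17 cube at (3.5, 15) partially overlaps it — only the 26.25 mm² overlap (of its 323.00 mm²) is removed, clipping the outline — boundary = 75.00 mm; (whole slice rotated 85° about Z — lengths, areas and connectivity unchanged). Overall, the cross-section is a single solid region. Total boundary length (outer) = 75.00 mm.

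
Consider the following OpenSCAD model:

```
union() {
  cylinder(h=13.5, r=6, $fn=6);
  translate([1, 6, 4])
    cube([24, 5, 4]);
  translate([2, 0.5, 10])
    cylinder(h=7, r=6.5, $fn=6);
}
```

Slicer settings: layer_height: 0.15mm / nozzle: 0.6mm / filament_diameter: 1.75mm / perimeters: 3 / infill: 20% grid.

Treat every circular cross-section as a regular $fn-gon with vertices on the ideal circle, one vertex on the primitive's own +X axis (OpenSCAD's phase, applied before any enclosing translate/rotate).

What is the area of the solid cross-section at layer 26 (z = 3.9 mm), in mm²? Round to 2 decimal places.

93.53 mm²

At z = 3.9 mm: the r=6 cylinder gives a regular 6-gon of circumradius 6 (constant along its height) (area = (6/2)·6.000²·sin(360°/6) = 93.53 mm²); the cube at (1, 6) does not reach this height (z outside [4, 8]); the cylinder at (2, 0.5) is absent (z outside [10, 17]); Combining (union): only the r=6 cylinder is present, so the union is just that shape — area = 93.53 mm². Overall, the cross-section is a single solid region. Net area = 93.53 mm².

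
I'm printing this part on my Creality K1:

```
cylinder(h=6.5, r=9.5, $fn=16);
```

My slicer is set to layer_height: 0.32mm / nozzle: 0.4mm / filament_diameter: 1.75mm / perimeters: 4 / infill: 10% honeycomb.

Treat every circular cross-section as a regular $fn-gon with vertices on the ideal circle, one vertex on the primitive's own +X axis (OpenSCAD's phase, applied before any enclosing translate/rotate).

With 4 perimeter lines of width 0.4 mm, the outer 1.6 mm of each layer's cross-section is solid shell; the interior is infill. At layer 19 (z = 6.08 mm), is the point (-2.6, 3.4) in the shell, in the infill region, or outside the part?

infill

At z = 6.08 mm: the r=9.5 cylinder contributes a regular 16-gon of circumradius 9.5. Overall, the cross-section is a single solid region. The nearest boundary edge runs (-3.64, 8.78)→(-6.72, 6.72); distance from the point to it = 5.05 mm. The point is inside the cross-section and 5.05 mm from the nearest boundary — more than the 1.6 mm shell width (4 × 0.4), so it's in the infill interior.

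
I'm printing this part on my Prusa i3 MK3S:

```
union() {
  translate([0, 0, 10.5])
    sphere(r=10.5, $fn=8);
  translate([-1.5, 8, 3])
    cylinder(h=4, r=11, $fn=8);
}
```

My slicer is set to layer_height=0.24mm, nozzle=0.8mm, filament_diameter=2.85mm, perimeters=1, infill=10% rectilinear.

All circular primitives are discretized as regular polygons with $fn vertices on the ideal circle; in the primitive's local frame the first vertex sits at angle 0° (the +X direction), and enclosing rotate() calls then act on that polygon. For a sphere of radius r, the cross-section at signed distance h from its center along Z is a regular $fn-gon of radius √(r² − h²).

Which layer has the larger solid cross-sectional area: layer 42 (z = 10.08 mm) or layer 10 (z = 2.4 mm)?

layer 42 (z = 10.08 mm)

Layer 42 (z = 10.08): the sphere: section is a regular 8-gon, circumradius = √(r²−h²) = √(10.5²−0.42²) = 10.492 (area = (8/2)·10.492²·sin(360°/8) = 311.34 mm²); the cylinder at (-1.5, 8) does not reach this height (z outside [3, 7]); Combining (union): only the r=10.5 sphere is present, so the union is just that shape — area = 311.34 mm². So its area = 311.34 mm². Layer 10 (z = 2.4): the sphere: section is a regular 8-gon, circumradius = √(r²−h²) = √(10.5²−8.1²) = 6.681 (area = (8/2)·6.681²·sin(360°/8) = 126.26 mm²); the cylinder at (-1.5, 8) is absent (z outside [3, 7]); Combining (union): only the r=10.5 sphere is present, so the union is just that shape — area = 126.26 mm². So its area = 126.26 mm². Layer 42 is larger (311.34 vs 126.26 mm²).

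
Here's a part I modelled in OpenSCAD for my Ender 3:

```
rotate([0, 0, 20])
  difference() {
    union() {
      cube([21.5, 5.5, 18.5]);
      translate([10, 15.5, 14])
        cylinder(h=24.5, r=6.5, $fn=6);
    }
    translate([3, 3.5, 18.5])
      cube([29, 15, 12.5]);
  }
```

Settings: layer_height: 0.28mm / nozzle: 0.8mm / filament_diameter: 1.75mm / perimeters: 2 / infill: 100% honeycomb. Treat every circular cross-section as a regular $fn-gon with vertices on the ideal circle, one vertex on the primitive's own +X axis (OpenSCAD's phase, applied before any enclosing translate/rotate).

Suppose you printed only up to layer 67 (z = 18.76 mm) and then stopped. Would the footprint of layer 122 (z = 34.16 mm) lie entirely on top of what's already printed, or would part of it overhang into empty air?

part overhangs

Compare the two slices. At z = 18.76: the cube is not intersected at this z (z outside [0, 18.5]); the r=6.5 cylinder at (10, 15.5) gives a regular 6-gon of circumradius 6.5 (constant along its height) (area = (6/2)·6.500²·sin(360°/6) = 109.77 mm²); Merging all regions: only the r=6.5 cylinder at (10, 15.5) is present, so the union is just that shape — area = 109.77 mm²; the cube at (3, 3.5) (footprint 29×15) is included at this height (area 435.00 mm²); After the difference (first − rest): starting from that combined region (109.77 mm²), the 29×15 cube at (3, 3.5) partially overlaps it — only the 88.69 mm² overlap (of its 435.00 mm²) is removed, clipping the outline — area = 21.08 mm²; (rotated 20° about Z; rotation is an isometry so areas/perimeters/island counts are preserved). At z = 34.16: the cube is absent (z outside [0, 18.5]); the r=6.5 cylinder at (10, 15.5) contributes a regular 6-gon of circumradius 6.5 (area = (6/2)·6.500²·sin(360°/6) = 109.77 mm²); Taking the union: only the r=6.5 cylinder at (10, 15.5) is present, so the union is just that shape — area = 109.77 mm²; the cube at (3, 3.5) does not reach this height (z outside [18.5, 31]); After the difference (first − rest): none of the subtracted shapes is present at this height, so that combined region is unchanged — area = 109.77 mm²; (whole slice rotated 20° about Z — lengths, areas and connectivity unchanged). Checking containment: at z = 34.16 the cross-section extends beyond the z = 18.76 cross-section by about 88.69 mm².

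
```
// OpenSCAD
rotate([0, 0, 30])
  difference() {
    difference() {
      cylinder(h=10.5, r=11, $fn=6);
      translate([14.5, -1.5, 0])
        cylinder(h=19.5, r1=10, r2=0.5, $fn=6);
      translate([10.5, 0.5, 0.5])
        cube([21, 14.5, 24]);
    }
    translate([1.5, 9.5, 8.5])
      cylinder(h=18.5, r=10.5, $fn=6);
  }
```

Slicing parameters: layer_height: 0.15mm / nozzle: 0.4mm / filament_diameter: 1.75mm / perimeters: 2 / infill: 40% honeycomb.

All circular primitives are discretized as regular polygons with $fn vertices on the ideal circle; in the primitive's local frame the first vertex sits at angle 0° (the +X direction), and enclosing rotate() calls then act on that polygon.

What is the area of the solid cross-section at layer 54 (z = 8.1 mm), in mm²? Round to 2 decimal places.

309.37 mm²

At z = 8.1 mm: the r=11 cylinder gives a regular 6-gon of circumradius 11 (constant along its height) (area = (6/2)·11.000²·sin(360°/6) = 314.37 mm²); the cone at (14.5, -1.5) contributes a regular 6-gon of circumradius 6.054 (interpolated between r1=10 and r2=0.5 at t=0.415) (area = (6/2)·6.054²·sin(360°/6) = 95.22 mm²); the cube at (10.5, 0.5) (footprint 21×14.5) is included at this height (area 304.50 mm²); Subtracting the remaining from the first: starting from the r=11 cylinder (314.37 mm²), the cone at (14.5, -1.5) partially overlaps it — only the 5.00 mm² overlap (of its 95.22 mm²) is removed, clipping the outline; the 21×14.5 cube at (10.5, 0.5) misses the remaining region (no effect) — area = 309.37 mm²; the cylinder at (1.5, 9.5) is not intersected at this z (z outside [8.5, 27]); Taking the first minus the rest: none of the subtracted shapes is present at this height, so that combined region is unchanged — area = 309.37 mm²; (rotated 30° about Z; rotation is an isometry so areas/perimeters/island counts are preserved). Overall, the cross-section is a single solid region. Net area = 309.37 mm².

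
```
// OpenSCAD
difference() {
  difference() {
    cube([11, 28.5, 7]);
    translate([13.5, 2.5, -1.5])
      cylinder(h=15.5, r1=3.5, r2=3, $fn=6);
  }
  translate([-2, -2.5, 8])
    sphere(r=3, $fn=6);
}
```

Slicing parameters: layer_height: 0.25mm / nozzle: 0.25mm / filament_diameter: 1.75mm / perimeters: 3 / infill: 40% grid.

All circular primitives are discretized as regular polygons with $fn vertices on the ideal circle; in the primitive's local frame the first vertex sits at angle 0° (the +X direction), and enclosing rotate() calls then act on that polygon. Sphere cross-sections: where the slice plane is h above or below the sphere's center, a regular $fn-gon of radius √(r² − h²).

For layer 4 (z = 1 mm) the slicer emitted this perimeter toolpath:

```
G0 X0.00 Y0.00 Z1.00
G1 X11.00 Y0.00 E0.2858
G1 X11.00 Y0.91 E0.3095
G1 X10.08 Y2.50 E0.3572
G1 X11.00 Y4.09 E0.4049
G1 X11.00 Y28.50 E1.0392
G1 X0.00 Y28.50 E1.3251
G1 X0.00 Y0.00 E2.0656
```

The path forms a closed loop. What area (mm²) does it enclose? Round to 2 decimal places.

Apply the shoelace formula to the sequence of (X, Y) vertices; enclosed area = 312.04 mm².

312.04 mm²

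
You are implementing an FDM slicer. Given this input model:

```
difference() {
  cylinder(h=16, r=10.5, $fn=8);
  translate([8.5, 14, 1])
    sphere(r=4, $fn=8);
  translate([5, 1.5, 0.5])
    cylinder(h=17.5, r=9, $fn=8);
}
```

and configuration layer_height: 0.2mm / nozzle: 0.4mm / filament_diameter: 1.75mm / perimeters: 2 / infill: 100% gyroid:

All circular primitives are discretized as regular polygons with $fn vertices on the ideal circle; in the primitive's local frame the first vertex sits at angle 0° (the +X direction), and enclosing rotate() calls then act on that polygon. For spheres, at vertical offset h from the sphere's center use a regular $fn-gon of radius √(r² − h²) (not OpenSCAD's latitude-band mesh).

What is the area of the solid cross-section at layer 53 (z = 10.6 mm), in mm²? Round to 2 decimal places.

At z = 10.6 mm: the r=10.5 cylinder gives a regular 8-gon of circumradius 10.5 (constant along its height) (area = (8/2)·10.500²·sin(360°/8) = 311.83 mm²); the sphere at (8.5, 14) is not intersected at this z (|z−center|=9.600 > r=4); the r=9 cylinder at (5, 1.5) gives a regular 8-gon of circumradius 9 (constant along its height) (area = (8/2)·9.000²·sin(360°/8) = 229.10 mm²); Subtracting the remaining from the first: starting from the r=10.5 cylinder (311.83 mm²), the r=9 cylinder at (5, 1.5) partially overlaps it — only the 170.77 mm² overlap (of its 229.10 mm²) is removed, clipping the outline — area = 141.07 mm². Overall, the cross-section is a single solid region. Net area = 141.07 mm².

141.07 mm²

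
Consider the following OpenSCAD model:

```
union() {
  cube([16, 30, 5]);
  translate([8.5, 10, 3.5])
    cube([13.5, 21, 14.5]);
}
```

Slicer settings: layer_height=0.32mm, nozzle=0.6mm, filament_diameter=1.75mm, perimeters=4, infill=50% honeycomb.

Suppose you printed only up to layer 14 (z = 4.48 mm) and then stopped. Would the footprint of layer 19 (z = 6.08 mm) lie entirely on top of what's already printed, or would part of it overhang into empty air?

Compare the two slices. At z = 4.48: the 16×30 cube contributes its full rectangle (area 480.00 mm²); the cube at (8.5, 10) (footprint 13.5×21) is included at this height (area 283.50 mm²); Merging all regions: the regions partially overlap — summed areas 763.50 mm² minus the doubly-counted overlap 150.00 mm² gives 613.50 mm² — area = 613.50 mm². At z = 6.08: the cube is not intersected at this z (z outside [0, 5]); the 13.5×21 cube at (8.5, 10) contributes its full rectangle (area 283.50 mm²); Combining (union): only the 13.5×21 cube at (8.5, 10) is present, so the union is just that shape — area = 283.50 mm². Checking containment: the cross-section at z = 6.08 is a subset of the cross-section at z = 4.48.

entirely on top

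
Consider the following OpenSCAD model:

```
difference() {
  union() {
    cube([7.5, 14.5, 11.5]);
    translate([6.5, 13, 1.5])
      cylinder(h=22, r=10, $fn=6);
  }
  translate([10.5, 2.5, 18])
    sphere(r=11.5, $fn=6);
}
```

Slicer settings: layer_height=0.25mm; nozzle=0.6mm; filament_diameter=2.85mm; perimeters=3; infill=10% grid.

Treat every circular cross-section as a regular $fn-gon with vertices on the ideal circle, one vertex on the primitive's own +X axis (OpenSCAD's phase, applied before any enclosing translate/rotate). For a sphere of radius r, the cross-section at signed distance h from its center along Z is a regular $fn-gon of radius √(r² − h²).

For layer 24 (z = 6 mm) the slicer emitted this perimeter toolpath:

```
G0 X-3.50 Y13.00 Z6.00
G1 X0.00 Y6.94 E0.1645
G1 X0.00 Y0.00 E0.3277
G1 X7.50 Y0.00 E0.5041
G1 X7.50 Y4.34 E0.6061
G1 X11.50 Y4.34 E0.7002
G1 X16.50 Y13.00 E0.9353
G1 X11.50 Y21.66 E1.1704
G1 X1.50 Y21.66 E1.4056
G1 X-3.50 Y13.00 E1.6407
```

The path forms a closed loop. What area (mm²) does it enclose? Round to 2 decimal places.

294.29 mm²

Apply the shoelace formula to the sequence of (X, Y) vertices; enclosed area = 294.29 mm².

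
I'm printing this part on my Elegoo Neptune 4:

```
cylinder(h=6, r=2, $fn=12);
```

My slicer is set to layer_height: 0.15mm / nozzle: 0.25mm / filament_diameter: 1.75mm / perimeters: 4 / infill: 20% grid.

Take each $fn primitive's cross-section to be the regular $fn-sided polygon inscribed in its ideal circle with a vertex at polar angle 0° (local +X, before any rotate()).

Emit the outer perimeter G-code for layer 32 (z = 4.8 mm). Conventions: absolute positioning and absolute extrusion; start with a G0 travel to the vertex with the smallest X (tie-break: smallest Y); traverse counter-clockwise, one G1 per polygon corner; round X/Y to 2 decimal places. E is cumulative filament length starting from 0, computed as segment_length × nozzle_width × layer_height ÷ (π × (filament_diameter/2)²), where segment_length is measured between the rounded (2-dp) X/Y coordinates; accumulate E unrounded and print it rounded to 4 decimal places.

At z = 4.8 mm: the r=2 cylinder contributes a regular 12-gon of circumradius 2. The outline is a single polygon with 12 vertices. Extrusion per mm of travel: 0.25 × 0.15 / (π × 0.875²) = 0.015591. Accumulating E over each segment gives final E = 0.1936.

G0 X-2.00 Y0.00 Z4.80
G1 X-1.73 Y-1.00 E0.0161
G1 X-1.00 Y-1.73 E0.0322
G1 X0.00 Y-2.00 E0.0484
G1 X1.00 Y-1.73 E0.0645
G1 X1.73 Y-1.00 E0.0806
G1 X2.00 Y0.00 E0.0968
G1 X1.73 Y1.00 E0.1129
G1 X1.00 Y1.73 E0.1290
G1 X0.00 Y2.00 E0.1452
G1 X-1.00 Y1.73 E0.1613
G1 X-1.73 Y1.00 E0.1774
G1 X-2.00 Y0.00 E0.1936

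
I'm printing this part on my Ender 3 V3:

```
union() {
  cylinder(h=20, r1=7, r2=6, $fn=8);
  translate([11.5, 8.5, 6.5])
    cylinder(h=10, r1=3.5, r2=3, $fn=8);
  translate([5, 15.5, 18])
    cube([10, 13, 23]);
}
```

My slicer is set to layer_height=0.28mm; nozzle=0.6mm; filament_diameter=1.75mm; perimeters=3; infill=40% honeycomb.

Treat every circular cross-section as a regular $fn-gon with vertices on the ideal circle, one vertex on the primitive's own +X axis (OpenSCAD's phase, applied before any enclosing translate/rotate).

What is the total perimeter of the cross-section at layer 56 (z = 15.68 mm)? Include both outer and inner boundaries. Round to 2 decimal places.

56.68 mm

At z = 15.68 mm: the cone contributes a regular 8-gon of circumradius 6.216 (interpolated between r1=7 and r2=6 at t=0.784) (perimeter = 2·8·6.216·sin(180°/8) = 38.06 mm); the cone at (11.5, 8.5): at t=0.918 of its height the radius interpolates to r₁+(r₂−r₁)t = 3.041, giving a regular 8-gon of that circumradius (perimeter = 2·8·3.041·sin(180°/8) = 18.62 mm); the cube at (5, 15.5) is absent (z outside [18, 41]); Merging all regions: the 2 present regions are separate (no shared area or edge), so areas and boundary lengths simply add and each stays a separate island — boundary = 56.68 mm. Overall, the cross-section has 2 separate islands. Total boundary length (outer) = 56.68 mm.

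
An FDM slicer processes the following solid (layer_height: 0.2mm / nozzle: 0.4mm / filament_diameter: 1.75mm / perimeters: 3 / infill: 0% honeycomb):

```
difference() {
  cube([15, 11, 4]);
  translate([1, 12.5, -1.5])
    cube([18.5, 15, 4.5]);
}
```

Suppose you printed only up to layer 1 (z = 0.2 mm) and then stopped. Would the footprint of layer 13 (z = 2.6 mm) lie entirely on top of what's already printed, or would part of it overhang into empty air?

entirely on top

Compare the two slices. At z = 0.2: the cube is present — its section is the full 15×11 rectangle (area 165.00 mm²); the cube at (1, 12.5) (footprint 18.5×15) is included at this height (area 277.50 mm²); After the difference (first − rest): starting from the 15×11 cube (165.00 mm²), the 18.5×15 cube at (1, 12.5) misses the remaining region (no effect) — area = 165.00 mm². At z = 2.6: the 15×11 cube contributes its full rectangle (area 165.00 mm²); the cube at (1, 12.5) is present — its section is the full 18.5×15 rectangle (area 277.50 mm²); Taking the first minus the rest: starting from the 15×11 cube (165.00 mm²), the 18.5×15 cube at (1, 12.5) misses the remaining region (no effect) — area = 165.00 mm². Checking containment: the cross-section at z = 2.6 is a subset of the cross-section at z = 0.2.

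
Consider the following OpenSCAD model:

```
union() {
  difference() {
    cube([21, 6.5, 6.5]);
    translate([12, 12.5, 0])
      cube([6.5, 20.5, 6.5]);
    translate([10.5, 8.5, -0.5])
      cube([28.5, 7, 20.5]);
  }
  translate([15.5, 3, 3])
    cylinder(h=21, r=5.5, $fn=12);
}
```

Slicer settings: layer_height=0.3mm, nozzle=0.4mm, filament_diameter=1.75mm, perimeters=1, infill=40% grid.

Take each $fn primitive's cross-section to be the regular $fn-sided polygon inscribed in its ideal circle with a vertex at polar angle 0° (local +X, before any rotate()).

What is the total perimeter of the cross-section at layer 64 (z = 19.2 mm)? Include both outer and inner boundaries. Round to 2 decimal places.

34.16 mm

At z = 19.2 mm: the cube is absent (z outside [0, 6.5]); the cube at (12, 12.5) is not intersected at this z (z outside [0, 6.5]); the 28.5×7 cube at (10.5, 8.5) contributes its full rectangle (perimeter 71.00 mm); Subtracting the remaining from the first: the first operand is absent here, so nothing remains; the r=5.5 cylinder at (15.5, 3) gives a regular 12-gon of circumradius 5.5 (constant along its height) (perimeter = 2·12·5.500·sin(180°/12) = 34.16 mm); Merging all regions: only the r=5.5 cylinder at (15.5, 3) is present, so the union is just that shape — boundary = 34.16 mm. Overall, the cross-section is a single solid region. Total boundary length (outer) = 34.16 mm.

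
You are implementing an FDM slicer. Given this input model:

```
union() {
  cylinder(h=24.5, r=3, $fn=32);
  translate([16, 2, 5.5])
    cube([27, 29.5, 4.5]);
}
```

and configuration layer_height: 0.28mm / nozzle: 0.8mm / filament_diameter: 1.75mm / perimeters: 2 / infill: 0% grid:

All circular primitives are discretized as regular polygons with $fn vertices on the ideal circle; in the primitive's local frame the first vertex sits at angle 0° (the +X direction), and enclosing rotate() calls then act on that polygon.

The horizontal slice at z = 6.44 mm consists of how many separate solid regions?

At z = 6.44 mm: the r=3 cylinder gives a regular 32-gon of circumradius 3 (constant along its height); the cube at (16, 2) is present — its section is the full 27×29.5 rectangle; Combining (union): the 2 present regions are separate (no shared area or edge), so areas and boundary lengths simply add and each stays a separate island — 2 connected regions. The result has 2 disconnected regions.

2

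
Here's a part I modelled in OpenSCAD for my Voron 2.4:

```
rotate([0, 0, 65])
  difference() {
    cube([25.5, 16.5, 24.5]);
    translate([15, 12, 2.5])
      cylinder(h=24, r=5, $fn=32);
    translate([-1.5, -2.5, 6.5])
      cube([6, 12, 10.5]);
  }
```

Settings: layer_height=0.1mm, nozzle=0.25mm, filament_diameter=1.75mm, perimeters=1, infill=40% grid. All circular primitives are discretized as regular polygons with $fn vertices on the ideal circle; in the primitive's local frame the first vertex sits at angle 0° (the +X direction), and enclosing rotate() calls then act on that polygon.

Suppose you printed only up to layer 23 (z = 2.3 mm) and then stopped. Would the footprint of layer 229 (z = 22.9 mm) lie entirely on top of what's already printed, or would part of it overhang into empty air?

Compare the two slices. At z = 2.3: the 25.5×16.5 cube contributes its full rectangle (area 420.75 mm²); the cylinder at (15, 12) is absent (z outside [2.5, 26.5]); the cube at (-1.5, -2.5) is absent (z outside [6.5, 17]); Subtracting the remaining from the first: none of the subtracted shapes is present at this height, so the 25.5×16.5 cube is unchanged — area = 420.75 mm²; (rotated 65° about Z; rotation is an isometry so areas/perimeters/island counts are preserved). At z = 22.9: the cube is present — its section is the full 25.5×16.5 rectangle (area 420.75 mm²); the cylinder at (15, 12): section is a regular 32-gon, circumradius r=5 (area = (32/2)·5.000²·sin(360°/32) = 78.04 mm²); the cube at (-1.5, -2.5) is absent (z outside [6.5, 17]); Taking the first minus the rest: starting from the 25.5×16.5 cube (420.75 mm²), the r=5 cylinder at (15, 12) partially overlaps it — only the 76.64 mm² overlap (of its 78.04 mm²) is removed, clipping the outline — area = 344.11 mm²; (rotated 65° about Z; rotation is an isometry so areas/perimeters/island counts are preserved). Checking containment: the cross-section at z = 22.9 is a subset of the cross-section at z = 2.3.

entirely on top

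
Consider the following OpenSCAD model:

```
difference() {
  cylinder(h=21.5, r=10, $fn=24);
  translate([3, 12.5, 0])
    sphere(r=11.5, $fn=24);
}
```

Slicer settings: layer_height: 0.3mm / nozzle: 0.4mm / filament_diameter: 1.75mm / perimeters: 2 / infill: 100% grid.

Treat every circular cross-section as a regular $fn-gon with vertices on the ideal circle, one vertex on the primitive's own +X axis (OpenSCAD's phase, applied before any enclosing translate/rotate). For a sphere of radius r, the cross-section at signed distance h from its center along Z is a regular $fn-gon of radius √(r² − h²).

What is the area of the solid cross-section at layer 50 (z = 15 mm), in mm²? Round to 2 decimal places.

310.58 mm²

At z = 15 mm: the cylinder: section is a regular 24-gon, circumradius r=10 (area = (24/2)·10.000²·sin(360°/24) = 310.58 mm²); the sphere at (3, 12.5) is absent (|z−center|=15.000 > r=11.5); After the difference (first − rest): none of the subtracted shapes is present at this height, so the r=10 cylinder is unchanged — area = 310.58 mm². Overall, the cross-section is a single solid region. Net area = 310.58 mm².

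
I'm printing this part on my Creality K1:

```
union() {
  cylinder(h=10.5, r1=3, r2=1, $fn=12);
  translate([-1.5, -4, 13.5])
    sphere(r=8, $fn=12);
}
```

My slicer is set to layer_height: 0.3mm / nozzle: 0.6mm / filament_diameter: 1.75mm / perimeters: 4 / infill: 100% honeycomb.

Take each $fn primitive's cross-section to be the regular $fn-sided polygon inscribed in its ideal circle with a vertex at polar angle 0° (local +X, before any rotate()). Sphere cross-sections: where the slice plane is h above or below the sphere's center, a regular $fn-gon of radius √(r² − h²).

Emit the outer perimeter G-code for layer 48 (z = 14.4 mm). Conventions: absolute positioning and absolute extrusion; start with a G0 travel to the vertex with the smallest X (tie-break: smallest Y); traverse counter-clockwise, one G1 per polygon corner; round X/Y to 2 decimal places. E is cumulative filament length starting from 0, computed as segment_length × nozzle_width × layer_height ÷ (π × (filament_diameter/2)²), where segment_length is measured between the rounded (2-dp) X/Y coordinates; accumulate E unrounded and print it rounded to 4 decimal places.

G0 X-9.45 Y-4.00 Z14.40
G1 X-8.38 Y-7.97 E0.3077
G1 X-5.47 Y-10.88 E0.6157
G1 X-1.50 Y-11.95 E0.9234
G1 X2.47 Y-10.88 E1.2311
G1 X5.38 Y-7.97 E1.5390
G1 X6.45 Y-4.00 E1.8467
G1 X5.38 Y-0.03 E2.1544
G1 X2.47 Y2.88 E2.4624
G1 X-1.50 Y3.95 E2.7701
G1 X-5.47 Y2.88 E3.0778
G1 X-8.38 Y-0.03 E3.3858
G1 X-9.45 Y-4.00 E3.6935

At z = 14.4 mm: the cone is absent (z outside [0, 10.5]); the r=8 sphere at (-1.5, -4) contributes a regular 12-gon of circumradius √(8²−0.9²) = 7.949; Taking the union: only the r=8 sphere at (-1.5, -4) is present, so the union is just that shape — 1 connected region. The outline is a single polygon with 12 vertices. Extrusion per mm of travel: 0.6 × 0.3 / (π × 0.875²) = 0.074835. Accumulating E over each segment gives final E = 3.6935.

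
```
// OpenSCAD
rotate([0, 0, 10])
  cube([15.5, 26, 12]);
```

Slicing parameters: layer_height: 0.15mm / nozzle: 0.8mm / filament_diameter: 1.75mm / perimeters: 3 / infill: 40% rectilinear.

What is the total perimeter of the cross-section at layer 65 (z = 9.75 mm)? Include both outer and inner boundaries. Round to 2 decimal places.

At z = 9.75 mm: the cube (footprint 15.5×26) is included at this height (perimeter 83.00 mm); (rotated 10° about Z; rotation is an isometry so areas/perimeters/island counts are preserved). Overall, the cross-section is a single solid region. Total boundary length (outer) = 83.00 mm.

83.00 mm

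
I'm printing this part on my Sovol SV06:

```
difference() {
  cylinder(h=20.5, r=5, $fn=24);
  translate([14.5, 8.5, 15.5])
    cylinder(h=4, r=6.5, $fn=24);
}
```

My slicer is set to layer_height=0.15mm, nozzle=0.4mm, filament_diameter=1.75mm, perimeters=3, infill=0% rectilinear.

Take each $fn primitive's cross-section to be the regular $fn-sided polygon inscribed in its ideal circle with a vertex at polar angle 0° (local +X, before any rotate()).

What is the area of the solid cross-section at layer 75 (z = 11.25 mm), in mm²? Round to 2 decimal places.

At z = 11.25 mm: the cylinder: section is a regular 24-gon, circumradius r=5 (area = (24/2)·5.000²·sin(360°/24) = 77.65 mm²); the cylinder at (14.5, 8.5) does not reach this height (z outside [15.5, 19.5]); Taking the first minus the rest: none of the subtracted shapes is present at this height, so the r=5 cylinder is unchanged — area = 77.65 mm². Overall, the cross-section is a single solid region. Net area = 77.65 mm².

77.65 mm²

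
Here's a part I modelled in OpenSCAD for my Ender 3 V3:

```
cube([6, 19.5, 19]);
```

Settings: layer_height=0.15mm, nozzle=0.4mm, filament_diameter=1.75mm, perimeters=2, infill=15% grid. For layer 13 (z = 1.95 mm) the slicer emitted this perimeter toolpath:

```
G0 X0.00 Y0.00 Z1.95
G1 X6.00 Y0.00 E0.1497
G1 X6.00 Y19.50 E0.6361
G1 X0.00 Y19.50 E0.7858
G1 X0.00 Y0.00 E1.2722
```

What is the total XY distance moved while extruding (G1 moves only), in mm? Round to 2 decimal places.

Sum the Euclidean lengths of each G1 segment: total = 51.00 mm.

51.00 mm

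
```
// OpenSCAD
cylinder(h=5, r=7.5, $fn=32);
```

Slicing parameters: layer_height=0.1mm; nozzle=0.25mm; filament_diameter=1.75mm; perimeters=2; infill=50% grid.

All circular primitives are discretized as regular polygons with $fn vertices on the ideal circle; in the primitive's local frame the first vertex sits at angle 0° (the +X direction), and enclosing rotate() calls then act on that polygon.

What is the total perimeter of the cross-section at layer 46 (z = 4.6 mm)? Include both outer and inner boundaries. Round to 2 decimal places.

At z = 4.6 mm: the cylinder: section is a regular 32-gon, circumradius r=7.5 (perimeter = 2·32·7.500·sin(180°/32) = 47.05 mm). Overall, the cross-section is a single solid region. Total boundary length (outer) = 47.05 mm.

47.05 mm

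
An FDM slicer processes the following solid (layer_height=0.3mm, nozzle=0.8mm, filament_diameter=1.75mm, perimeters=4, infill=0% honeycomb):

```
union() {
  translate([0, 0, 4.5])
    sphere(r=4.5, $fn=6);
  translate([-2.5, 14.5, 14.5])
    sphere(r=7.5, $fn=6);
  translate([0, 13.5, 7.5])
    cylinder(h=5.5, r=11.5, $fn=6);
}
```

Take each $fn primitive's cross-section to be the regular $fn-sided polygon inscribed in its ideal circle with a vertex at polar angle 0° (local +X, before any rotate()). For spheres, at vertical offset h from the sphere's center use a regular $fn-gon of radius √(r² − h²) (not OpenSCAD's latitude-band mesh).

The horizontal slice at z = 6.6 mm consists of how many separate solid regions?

At z = 6.6 mm: the sphere: section is a regular 6-gon, circumradius = √(r²−h²) = √(4.5²−2.1²) = 3.980; the sphere at (-2.5, 14.5) is absent (|z−center|=7.900 > r=7.5); the cylinder at (0, 13.5) is absent (z outside [7.5, 13]); Merging all regions: only the r=4.5 sphere is present, so the union is just that shape — 1 connected region. The result has 1 disconnected region.

1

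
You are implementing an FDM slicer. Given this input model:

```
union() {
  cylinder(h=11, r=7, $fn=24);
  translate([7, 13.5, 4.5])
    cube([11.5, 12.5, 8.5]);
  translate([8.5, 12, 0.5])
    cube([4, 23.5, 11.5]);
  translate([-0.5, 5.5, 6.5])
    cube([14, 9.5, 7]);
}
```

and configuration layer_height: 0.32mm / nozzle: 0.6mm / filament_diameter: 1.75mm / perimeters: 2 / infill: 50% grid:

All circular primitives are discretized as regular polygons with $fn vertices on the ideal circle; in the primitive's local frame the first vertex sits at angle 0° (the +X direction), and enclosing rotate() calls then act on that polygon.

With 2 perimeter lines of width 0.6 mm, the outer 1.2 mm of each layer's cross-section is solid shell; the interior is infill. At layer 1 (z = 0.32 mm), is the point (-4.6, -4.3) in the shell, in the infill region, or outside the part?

At z = 0.32 mm: the cylinder: section is a regular 24-gon, circumradius r=7; the cube at (7, 13.5) is absent (z outside [4.5, 13]); the cube at (8.5, 12) is not intersected at this z (z outside [0.5, 12]); the cube at (-0.5, 5.5) does not reach this height (z outside [6.5, 13.5]); Merging all regions: only the r=7 cylinder is present, so the union is just that shape — 1 connected region. Overall, the cross-section is a single solid region. The nearest boundary edge runs (-6.06, -3.50)→(-4.95, -4.95); distance from the point to it = 0.67 mm. The point is inside the cross-section, 0.67 mm from the nearest boundary — within the 1.2 mm shell band (2 × 0.6).

shell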